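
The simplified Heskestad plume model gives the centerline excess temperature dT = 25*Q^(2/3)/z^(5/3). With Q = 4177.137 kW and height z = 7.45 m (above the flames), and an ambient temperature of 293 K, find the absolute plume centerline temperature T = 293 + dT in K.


Q^(2/3) = 259.37
z^(5/3) = 28.418
dT = 25 * 259.37 / 28.418 = 228.17 K
T = 293 + 228.17 = 521.17 K

521.17 K


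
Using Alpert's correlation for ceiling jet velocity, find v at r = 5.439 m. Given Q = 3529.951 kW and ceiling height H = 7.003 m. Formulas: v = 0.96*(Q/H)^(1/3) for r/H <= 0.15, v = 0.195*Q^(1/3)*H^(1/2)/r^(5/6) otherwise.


r/H = 5.439 / 7.003 = 0.77667
r/H > 0.15, so v = 0.195*Q^(1/3)*H^(1/2)/r^(5/6)
Q^(1/3) = 15.226
H^(1/2) = 2.6463
r^(5/6) = 4.1014
v = 0.195 * 15.226 * 2.6463 / 4.1014 = 1.9157 m/s

1.9157 m/s


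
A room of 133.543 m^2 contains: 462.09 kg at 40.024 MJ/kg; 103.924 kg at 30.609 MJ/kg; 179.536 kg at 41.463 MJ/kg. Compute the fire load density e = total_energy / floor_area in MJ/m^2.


Total energy = 462.09*40.024 + 103.924*30.609 + 179.536*41.463
= 18494.69 + 3181.010 + 7444.101
= 29119.80 MJ
e = 29119.80 / 133.543 = 218.06 MJ/m^2

218.06 MJ/m^2


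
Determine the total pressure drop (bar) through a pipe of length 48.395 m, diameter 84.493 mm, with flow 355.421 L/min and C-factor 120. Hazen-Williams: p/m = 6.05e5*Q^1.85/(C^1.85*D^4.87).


Q^1.85 = 52345
C^1.85 = 7022.4
D^4.87 = 2.4189e+09
p/m = 0.0018644 bar/m
p_total = 0.0018644 * 48.395 = 0.090225 bar

0.090225 bar


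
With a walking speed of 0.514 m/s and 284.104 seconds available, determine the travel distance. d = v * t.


d = 0.514 * 284.104 = 146.03 m

146.03 m


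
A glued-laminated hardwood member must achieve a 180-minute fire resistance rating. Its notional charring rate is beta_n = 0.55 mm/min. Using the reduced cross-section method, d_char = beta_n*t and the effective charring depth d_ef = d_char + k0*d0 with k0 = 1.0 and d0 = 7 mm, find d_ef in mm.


d_char = 0.55 * 180 = 99 mm
d_ef = 99 + 1.0*7 = 106 mm

106 mm


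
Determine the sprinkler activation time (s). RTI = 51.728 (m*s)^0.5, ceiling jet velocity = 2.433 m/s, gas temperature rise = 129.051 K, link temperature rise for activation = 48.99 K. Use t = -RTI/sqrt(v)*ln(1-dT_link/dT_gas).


dT_link/dT_gas = 0.37962
ln(1 - 0.37962) = -0.47742
t = -51.728 / sqrt(2.433) * -0.47742 = 15.833 s

15.833 s


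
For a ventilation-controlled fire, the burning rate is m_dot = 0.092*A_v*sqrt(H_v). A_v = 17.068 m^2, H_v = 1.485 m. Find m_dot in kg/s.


sqrt(H_v) = 1.2186
m_dot = 0.092 * 17.068 * 1.2186 = 1.9135 kg/s

1.9135 kg/s


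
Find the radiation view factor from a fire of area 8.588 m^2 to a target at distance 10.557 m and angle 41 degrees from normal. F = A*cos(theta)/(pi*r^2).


cos(41 deg) = 0.75471
pi*r^2 = 350.13
F = 8.588 * 0.75471 / 350.13 = 0.018511

0.018511


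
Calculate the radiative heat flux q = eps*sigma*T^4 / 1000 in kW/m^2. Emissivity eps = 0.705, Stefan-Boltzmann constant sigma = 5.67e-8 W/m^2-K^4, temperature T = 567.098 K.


T^4 = 1.0343e+11
q = 0.705 * 5.67e-8 * 1.0343e+11 / 1000 = 4.1343 kW/m^2

4.1343 kW/m^2


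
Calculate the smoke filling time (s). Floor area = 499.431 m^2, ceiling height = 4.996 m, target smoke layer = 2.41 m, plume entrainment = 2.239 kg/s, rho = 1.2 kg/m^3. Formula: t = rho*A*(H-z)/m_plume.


H - z = 2.586 m
t = 1.2 * 499.431 * 2.586 / 2.239 = 692.20 s

692.20 s


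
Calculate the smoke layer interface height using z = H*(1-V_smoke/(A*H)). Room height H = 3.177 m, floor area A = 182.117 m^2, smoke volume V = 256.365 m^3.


V/(A*H) = 0.44309
1 - 0.44309 = 0.55691
z = 3.177 * 0.55691 = 1.7693 m

1.7693 m


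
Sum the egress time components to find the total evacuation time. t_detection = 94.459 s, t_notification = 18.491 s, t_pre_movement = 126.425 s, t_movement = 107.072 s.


Total = 94.459 + 18.491 + 126.425 + 107.072 = 346.447 s

346.447 s


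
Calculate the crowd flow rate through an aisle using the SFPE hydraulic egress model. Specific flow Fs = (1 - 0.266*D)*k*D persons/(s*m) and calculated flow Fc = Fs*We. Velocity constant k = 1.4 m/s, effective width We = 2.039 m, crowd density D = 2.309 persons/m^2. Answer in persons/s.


1 - 0.266*D = 1 - 0.266*2.309 = 0.38581
Fs = 0.38581 * 1.4 * 2.309 = 1.2472 persons/(s*m)
Fc = 1.2472 * 2.039 = 2.5430 persons/s

2.5430 persons/s


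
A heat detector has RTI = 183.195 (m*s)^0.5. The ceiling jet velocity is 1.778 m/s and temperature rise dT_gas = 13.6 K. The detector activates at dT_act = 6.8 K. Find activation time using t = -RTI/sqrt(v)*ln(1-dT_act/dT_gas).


dT_act/dT_gas = 0.5
ln(1 - 0.5) = -0.69315
t = -183.195 / sqrt(1.778) * -0.69315 = 95.230 s

95.230 s


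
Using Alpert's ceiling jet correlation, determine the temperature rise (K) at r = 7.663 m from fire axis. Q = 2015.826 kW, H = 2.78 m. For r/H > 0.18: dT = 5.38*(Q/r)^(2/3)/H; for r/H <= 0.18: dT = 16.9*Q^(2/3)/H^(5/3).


r/H = 7.663 / 2.78 = 2.7565
r/H > 0.18, so dT = 5.38*(Q/r)^(2/3)/H
Q/r = 263.06
(Q/r)^(2/3) = 41.055
dT = 5.38 * 41.055 / 2.78 = 79.452 K

79.452 K


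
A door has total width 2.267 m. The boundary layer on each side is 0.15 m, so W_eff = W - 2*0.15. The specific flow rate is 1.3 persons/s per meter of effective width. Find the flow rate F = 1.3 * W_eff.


W_eff = 2.267 - 0.30 = 1.967 m
F = 1.3 * 1.967 = 2.5571 persons/s

2.5571 persons/s


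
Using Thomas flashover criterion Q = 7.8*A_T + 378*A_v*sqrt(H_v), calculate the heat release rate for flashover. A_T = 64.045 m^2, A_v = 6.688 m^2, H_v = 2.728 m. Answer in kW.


7.8*A_T = 499.551
sqrt(H_v) = 1.6517
378*A_v*sqrt(H_v) = 4175.5
Q = 499.551 + 4175.5 = 4675.1 kW

4675.1 kW


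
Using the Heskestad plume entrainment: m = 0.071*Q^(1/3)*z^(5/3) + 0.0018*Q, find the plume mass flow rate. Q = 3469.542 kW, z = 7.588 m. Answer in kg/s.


Q^(1/3) = 15.139
z^(5/3) = 29.301
First term = 0.071 * 15.139 * 29.301 = 31.494
Second term = 0.0018 * 3469.542 = 6.2452
m = 37.739 kg/s

37.739 kg/s


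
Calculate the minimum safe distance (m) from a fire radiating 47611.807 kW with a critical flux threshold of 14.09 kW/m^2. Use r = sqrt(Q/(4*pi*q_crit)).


4*pi*q_crit = 177.06
Q/(4*pi*q_crit) = 268.90
r = sqrt(268.90) = 16.398 m

16.398 m


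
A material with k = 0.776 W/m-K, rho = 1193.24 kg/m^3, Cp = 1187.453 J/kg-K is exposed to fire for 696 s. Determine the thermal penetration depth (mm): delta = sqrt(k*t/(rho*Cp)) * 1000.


alpha = 0.776 / (1193.24 * 1187.453) = 5.4767e-07 m^2/s
alpha * t = 0.00038118
delta = sqrt(0.00038118) * 1000 = 19.524 mm

19.524 mm


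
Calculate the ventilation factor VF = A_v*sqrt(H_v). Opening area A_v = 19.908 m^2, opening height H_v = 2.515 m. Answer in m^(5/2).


sqrt(H_v) = 1.5859
VF = 19.908 * 1.5859 = 31.572 m^(5/2)

31.572 m^(5/2)


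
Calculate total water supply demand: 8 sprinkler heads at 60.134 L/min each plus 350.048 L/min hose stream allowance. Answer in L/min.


Sprinkler demand = 8 * 60.134 = 481.072 L/min
Total = 481.072 + 350.048 = 831.12 L/min

831.12 L/min


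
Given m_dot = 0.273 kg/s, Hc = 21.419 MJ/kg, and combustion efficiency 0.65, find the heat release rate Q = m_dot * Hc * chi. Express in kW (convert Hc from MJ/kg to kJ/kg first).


Hc = 21.419 MJ/kg = 21.419 * 1000 kJ/kg = 21419 kJ/kg
Q = 0.273 kg/s * 21419 kJ/kg * 0.65 = 3800.8 kW

3800.8 kW


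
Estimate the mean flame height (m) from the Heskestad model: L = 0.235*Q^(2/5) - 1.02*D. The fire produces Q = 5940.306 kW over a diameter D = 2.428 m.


Q^(2/5) = 32.324
0.235 * Q^(2/5) = 7.5961
1.02 * D = 2.4766
L = 5.1196 m

5.1196 m


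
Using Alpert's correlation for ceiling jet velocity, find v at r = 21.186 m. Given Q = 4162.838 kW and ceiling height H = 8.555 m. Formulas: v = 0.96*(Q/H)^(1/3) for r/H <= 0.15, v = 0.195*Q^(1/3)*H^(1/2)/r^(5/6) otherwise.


r/H = 21.186 / 8.555 = 2.4764
r/H > 0.15, so v = 0.195*Q^(1/3)*H^(1/2)/r^(5/6)
Q^(1/3) = 16.087
H^(1/2) = 2.9249
r^(5/6) = 12.736
v = 0.195 * 16.087 * 2.9249 / 12.736 = 0.72039 m/s

0.72039 m/s


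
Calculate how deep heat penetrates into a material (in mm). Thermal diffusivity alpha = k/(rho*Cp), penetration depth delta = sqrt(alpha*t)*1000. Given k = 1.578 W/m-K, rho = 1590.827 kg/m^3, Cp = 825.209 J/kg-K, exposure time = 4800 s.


alpha = 1.578 / (1590.827 * 825.209) = 1.2020e-06 m^2/s
alpha * t = 0.0057698
delta = sqrt(0.0057698) * 1000 = 75.959 mm

75.959 mm


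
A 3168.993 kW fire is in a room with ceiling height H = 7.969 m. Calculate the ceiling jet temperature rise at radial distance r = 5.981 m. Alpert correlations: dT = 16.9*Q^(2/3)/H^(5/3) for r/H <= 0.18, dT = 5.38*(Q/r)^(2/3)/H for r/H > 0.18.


r/H = 5.981 / 7.969 = 0.75053
r/H > 0.18, so dT = 5.38*(Q/r)^(2/3)/H
Q/r = 529.84
(Q/r)^(2/3) = 65.478
dT = 5.38 * 65.478 / 7.969 = 44.206 K

44.206 K


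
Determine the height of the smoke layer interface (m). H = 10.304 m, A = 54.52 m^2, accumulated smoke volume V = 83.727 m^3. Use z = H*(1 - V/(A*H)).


V/(A*H) = 0.14904
1 - 0.14904 = 0.85096
z = 10.304 * 0.85096 = 8.7683 m

8.7683 m


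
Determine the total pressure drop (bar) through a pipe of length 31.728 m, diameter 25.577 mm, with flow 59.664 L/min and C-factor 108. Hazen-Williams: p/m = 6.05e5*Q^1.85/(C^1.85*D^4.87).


Q^1.85 = 1927.8
C^1.85 = 5778.8
D^4.87 = 7181705
p/m = 0.028104 bar/m
p_total = 0.028104 * 31.728 = 0.89167 bar

0.89167 bar


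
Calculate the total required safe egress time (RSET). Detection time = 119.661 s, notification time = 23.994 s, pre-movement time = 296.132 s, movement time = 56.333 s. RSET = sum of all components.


Total = 119.661 + 23.994 + 296.132 + 56.333 = 496.12 s

496.12 s


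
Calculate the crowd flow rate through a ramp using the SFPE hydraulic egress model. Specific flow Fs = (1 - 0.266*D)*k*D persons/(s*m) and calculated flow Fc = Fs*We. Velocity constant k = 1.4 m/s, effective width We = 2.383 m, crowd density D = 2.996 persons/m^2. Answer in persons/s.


1 - 0.266*D = 1 - 0.266*2.996 = 0.20306
Fs = 0.20306 * 1.4 * 2.996 = 0.85173 persons/(s*m)
Fc = 0.85173 * 2.383 = 2.0297 persons/s

2.0297 persons/s


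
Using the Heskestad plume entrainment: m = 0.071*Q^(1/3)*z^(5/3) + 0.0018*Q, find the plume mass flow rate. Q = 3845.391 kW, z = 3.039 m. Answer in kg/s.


Q^(1/3) = 15.667
z^(5/3) = 6.3760
First term = 0.071 * 15.667 * 6.3760 = 7.0923
Second term = 0.0018 * 3845.391 = 6.9217
m = 14.014 kg/s

14.014 kg/s


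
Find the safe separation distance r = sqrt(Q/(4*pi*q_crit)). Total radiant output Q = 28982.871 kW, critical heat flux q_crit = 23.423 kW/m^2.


4*pi*q_crit = 294.34
Q/(4*pi*q_crit) = 98.467
r = sqrt(98.467) = 9.9230 m

9.9230 m


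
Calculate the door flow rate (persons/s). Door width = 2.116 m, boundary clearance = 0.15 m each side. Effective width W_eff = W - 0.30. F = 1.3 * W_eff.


W_eff = 2.116 - 0.30 = 1.816 m
F = 1.3 * 1.816 = 2.3608 persons/s

2.3608 persons/s


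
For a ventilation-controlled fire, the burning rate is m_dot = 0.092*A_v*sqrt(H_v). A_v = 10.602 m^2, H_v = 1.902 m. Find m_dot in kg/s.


sqrt(H_v) = 1.3791
m_dot = 0.092 * 10.602 * 1.3791 = 1.3452 kg/s

1.3452 kg/s


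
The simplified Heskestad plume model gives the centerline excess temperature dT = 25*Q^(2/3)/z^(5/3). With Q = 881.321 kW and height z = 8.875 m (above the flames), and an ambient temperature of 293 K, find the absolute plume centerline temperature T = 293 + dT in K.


Q^(2/3) = 91.923
z^(5/3) = 38.044
dT = 25 * 91.923 / 38.044 = 60.406 K
T = 293 + 60.406 = 353.41 K

353.41 K


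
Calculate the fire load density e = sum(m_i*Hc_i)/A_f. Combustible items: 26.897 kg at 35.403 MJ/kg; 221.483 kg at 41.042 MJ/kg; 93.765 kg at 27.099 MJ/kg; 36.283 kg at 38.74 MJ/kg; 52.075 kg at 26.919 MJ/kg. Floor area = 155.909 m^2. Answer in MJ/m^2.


Total energy = 26.897*35.403 + 221.483*41.042 + 93.765*27.099 + 36.283*38.74 + 52.075*26.919
= 952.2345 + 9090.105 + 2540.938 + 1405.603 + 1401.807
= 15390.69 MJ
e = 15390.69 / 155.909 = 98.716 MJ/m^2

98.716 MJ/m^2


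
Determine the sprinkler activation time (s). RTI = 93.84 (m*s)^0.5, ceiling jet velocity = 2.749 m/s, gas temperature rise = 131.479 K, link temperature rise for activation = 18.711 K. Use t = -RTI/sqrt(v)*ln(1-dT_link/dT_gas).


dT_link/dT_gas = 0.14231
ln(1 - 0.14231) = -0.15351
t = -93.84 / sqrt(2.749) * -0.15351 = 8.6886 s

8.6886 s


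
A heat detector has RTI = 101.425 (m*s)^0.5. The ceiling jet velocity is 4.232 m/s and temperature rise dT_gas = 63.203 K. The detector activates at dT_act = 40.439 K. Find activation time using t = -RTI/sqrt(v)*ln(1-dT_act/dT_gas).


dT_act/dT_gas = 0.63983
ln(1 - 0.63983) = -1.0212
t = -101.425 / sqrt(4.232) * -1.0212 = 50.347 s

50.347 s


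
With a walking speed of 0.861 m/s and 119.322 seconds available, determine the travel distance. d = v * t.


d = 0.861 * 119.322 = 102.74 m

102.74 m


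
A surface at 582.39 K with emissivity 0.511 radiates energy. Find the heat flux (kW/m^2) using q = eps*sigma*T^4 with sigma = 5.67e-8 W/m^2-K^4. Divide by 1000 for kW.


T^4 = 1.1504e+11
q = 0.511 * 5.67e-8 * 1.1504e+11 / 1000 = 3.3332 kW/m^2

3.3332 kW/m^2


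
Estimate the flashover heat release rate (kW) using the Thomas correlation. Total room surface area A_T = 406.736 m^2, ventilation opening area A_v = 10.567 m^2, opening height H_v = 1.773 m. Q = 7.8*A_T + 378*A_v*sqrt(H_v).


7.8*A_T = 3172.5
sqrt(H_v) = 1.3315
378*A_v*sqrt(H_v) = 5318.6
Q = 3172.5 + 5318.6 = 8491.1 kW

8491.1 kW


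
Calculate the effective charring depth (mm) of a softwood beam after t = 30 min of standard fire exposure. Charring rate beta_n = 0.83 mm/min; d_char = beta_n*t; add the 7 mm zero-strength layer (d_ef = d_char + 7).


d_char = 0.83 * 30 = 24.9 mm
d_ef = 24.9 + 1.0*7 = 31.9 mm

31.9 mm


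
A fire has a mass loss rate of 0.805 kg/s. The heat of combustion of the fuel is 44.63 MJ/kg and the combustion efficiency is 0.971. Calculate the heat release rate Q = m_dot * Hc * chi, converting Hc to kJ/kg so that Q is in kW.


Hc = 44.63 MJ/kg = 44.63 * 1000 kJ/kg = 44630 kJ/kg
Q = 0.805 kg/s * 44630 kJ/kg * 0.971 = 34885 kW

34885 kW


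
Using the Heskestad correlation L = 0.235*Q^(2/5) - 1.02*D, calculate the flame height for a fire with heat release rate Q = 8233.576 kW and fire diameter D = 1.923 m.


Q^(2/5) = 36.833
0.235 * Q^(2/5) = 8.6557
1.02 * D = 1.9615
L = 6.6943 m

6.6943 m


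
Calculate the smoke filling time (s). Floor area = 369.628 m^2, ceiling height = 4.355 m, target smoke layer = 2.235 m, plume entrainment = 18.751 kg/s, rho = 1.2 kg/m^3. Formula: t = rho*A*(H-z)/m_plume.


H - z = 2.12 m
t = 1.2 * 369.628 * 2.12 / 18.751 = 50.148 s

50.148 s


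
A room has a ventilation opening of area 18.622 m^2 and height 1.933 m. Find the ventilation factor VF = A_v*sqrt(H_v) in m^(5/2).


sqrt(H_v) = 1.3903
VF = 18.622 * 1.3903 = 25.891 m^(5/2)

25.891 m^(5/2)


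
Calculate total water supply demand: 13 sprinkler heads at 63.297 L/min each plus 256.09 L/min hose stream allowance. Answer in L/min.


Sprinkler demand = 13 * 63.297 = 822.861 L/min
Total = 822.861 + 256.09 = 1078.951 L/min

1078.951 L/min


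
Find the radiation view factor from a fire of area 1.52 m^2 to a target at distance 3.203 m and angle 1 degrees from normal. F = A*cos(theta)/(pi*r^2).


cos(1 deg) = 0.99985
pi*r^2 = 32.230
F = 1.52 * 0.99985 / 32.230 = 0.047153

0.047153


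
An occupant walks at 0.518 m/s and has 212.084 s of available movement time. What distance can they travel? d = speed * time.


d = 0.518 * 212.084 = 109.86 m

109.86 m


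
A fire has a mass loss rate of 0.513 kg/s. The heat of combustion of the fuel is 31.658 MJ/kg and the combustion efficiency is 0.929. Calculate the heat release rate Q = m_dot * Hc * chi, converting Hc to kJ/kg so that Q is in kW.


Hc = 31.658 MJ/kg = 31.658 * 1000 kJ/kg = 31658 kJ/kg
Q = 0.513 kg/s * 31658 kJ/kg * 0.929 = 15087 kW

15087 kW


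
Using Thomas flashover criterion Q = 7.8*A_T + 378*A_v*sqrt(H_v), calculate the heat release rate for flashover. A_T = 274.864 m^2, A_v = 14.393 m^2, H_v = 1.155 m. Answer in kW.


7.8*A_T = 2143.9
sqrt(H_v) = 1.0747
378*A_v*sqrt(H_v) = 5847.0
Q = 2143.9 + 5847.0 = 7991.0 kW

7991.0 kW


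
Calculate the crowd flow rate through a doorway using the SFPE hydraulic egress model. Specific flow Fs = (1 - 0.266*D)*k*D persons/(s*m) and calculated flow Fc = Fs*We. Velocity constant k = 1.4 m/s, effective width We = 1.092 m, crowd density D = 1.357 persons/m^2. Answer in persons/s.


1 - 0.266*D = 1 - 0.266*1.357 = 0.63904
Fs = 0.63904 * 1.4 * 1.357 = 1.2140 persons/(s*m)
Fc = 1.2140 * 1.092 = 1.3257 persons/s

1.3257 persons/s


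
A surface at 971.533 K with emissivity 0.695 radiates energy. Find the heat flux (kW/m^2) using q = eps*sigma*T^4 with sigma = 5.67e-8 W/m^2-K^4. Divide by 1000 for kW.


T^4 = 8.9090e+11
q = 0.695 * 5.67e-8 * 8.9090e+11 / 1000 = 35.107 kW/m^2

35.107 kW/m^2


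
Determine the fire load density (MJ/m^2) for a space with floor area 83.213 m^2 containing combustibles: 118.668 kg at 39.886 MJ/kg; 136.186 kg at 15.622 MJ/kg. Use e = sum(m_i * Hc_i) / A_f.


Total energy = 118.668*39.886 + 136.186*15.622
= 4733.192 + 2127.498
= 6860.690 MJ
e = 6860.690 / 83.213 = 82.447 MJ/m^2

82.447 MJ/m^2


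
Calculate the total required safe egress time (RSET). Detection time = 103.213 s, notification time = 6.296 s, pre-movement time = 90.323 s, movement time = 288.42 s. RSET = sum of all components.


Total = 103.213 + 6.296 + 90.323 + 288.42 = 488.252 s

488.252 s


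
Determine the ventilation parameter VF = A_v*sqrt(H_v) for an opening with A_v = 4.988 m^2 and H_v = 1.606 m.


sqrt(H_v) = 1.2673
VF = 4.988 * 1.2673 = 6.3212 m^(5/2)

6.3212 m^(5/2)


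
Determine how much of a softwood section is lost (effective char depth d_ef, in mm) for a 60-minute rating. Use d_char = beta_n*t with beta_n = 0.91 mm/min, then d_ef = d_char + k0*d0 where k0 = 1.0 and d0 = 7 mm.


d_char = 0.91 * 60 = 54.6 mm
d_ef = 54.6 + 1.0*7 = 61.6 mm

61.6 mm


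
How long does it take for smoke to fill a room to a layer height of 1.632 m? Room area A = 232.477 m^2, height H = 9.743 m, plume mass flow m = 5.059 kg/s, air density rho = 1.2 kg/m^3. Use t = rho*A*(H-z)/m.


H - z = 8.111 m
t = 1.2 * 232.477 * 8.111 / 5.059 = 447.27 s

447.27 s


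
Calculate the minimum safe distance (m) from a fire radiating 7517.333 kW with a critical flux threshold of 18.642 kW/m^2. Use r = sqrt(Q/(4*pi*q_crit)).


4*pi*q_crit = 234.26
Q/(4*pi*q_crit) = 32.089
r = sqrt(32.089) = 5.6647 m

5.6647 m


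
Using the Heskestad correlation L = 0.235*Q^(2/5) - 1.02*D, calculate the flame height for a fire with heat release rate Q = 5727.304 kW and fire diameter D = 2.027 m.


Q^(2/5) = 31.855
0.235 * Q^(2/5) = 7.4860
1.02 * D = 2.0675
L = 5.4184 m

5.4184 m


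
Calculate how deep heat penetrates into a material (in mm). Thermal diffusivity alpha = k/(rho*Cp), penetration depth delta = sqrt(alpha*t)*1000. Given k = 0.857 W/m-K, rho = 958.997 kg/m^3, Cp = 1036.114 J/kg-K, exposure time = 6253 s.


alpha = 0.857 / (958.997 * 1036.114) = 8.6249e-07 m^2/s
alpha * t = 0.0053932
delta = sqrt(0.0053932) * 1000 = 73.438 mm

73.438 mm


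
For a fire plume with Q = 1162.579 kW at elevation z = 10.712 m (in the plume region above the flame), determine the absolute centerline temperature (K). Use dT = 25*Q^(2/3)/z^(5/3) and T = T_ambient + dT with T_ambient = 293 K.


Q^(2/3) = 110.56
z^(5/3) = 52.054
dT = 25 * 110.56 / 52.054 = 53.101 K
T = 293 + 53.101 = 346.10 K

346.10 K


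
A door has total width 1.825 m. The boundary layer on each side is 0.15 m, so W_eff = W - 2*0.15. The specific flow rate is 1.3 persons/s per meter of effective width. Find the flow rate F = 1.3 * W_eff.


W_eff = 1.825 - 0.30 = 1.525 m
F = 1.3 * 1.525 = 1.9825 persons/s

1.9825 persons/s


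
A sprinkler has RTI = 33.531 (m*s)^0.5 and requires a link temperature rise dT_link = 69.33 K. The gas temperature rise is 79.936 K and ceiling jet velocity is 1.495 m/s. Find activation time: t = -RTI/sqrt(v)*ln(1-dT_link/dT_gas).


dT_link/dT_gas = 0.86732
ln(1 - 0.86732) = -2.0198
t = -33.531 / sqrt(1.495) * -2.0198 = 55.391 s

55.391 s


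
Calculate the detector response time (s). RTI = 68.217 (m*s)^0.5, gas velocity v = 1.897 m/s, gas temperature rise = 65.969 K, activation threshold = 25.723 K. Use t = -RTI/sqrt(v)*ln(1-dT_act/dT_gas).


dT_act/dT_gas = 0.38993
ln(1 - 0.38993) = -0.49417
t = -68.217 / sqrt(1.897) * -0.49417 = 24.476 s

24.476 s


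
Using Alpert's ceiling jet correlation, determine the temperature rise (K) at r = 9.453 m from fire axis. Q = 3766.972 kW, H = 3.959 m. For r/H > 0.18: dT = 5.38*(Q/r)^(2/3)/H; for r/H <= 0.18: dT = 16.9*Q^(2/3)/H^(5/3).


r/H = 9.453 / 3.959 = 2.3877
r/H > 0.18, so dT = 5.38*(Q/r)^(2/3)/H
Q/r = 398.49
(Q/r)^(2/3) = 54.152
dT = 5.38 * 54.152 / 3.959 = 73.589 K

73.589 K


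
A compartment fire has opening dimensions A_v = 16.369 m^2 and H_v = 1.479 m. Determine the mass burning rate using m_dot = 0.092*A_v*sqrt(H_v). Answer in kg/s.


sqrt(H_v) = 1.2161
m_dot = 0.092 * 16.369 * 1.2161 = 1.8314 kg/s

1.8314 kg/s


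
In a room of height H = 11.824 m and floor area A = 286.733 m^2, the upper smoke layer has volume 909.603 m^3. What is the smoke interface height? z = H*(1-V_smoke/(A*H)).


V/(A*H) = 0.26829
1 - 0.26829 = 0.73171
z = 11.824 * 0.73171 = 8.6517 m

8.6517 m


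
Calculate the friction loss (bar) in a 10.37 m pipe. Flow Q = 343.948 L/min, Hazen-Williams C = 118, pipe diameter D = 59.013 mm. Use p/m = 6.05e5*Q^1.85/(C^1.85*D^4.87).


Q^1.85 = 49262
C^1.85 = 6807.4
D^4.87 = 4.2123e+08
p/m = 0.010394 bar/m
p_total = 0.010394 * 10.37 = 0.10778 bar

0.10778 bar


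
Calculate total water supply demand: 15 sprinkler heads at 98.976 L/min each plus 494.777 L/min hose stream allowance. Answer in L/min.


Sprinkler demand = 15 * 98.976 = 1484.64 L/min
Total = 1484.64 + 494.777 = 1979.417 L/min

1979.417 L/min


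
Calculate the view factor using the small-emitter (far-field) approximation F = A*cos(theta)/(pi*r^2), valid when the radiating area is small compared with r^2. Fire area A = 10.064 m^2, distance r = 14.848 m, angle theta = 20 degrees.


cos(20 deg) = 0.93969
pi*r^2 = 692.61
F = 10.064 * 0.93969 / 692.61 = 0.013654

0.013654


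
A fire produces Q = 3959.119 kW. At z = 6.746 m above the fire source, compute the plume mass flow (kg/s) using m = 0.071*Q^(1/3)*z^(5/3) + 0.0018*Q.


Q^(1/3) = 15.820
z^(5/3) = 24.085
First term = 0.071 * 15.820 * 24.085 = 27.052
Second term = 0.0018 * 3959.119 = 7.1264
m = 34.179 kg/s

34.179 kg/s


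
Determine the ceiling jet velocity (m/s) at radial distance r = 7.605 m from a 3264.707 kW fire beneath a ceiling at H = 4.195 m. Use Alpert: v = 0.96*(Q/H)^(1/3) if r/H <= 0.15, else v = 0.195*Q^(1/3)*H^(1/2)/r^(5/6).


r/H = 7.605 / 4.195 = 1.8129
r/H > 0.15, so v = 0.195*Q^(1/3)*H^(1/2)/r^(5/6)
Q^(1/3) = 14.835
H^(1/2) = 2.0482
r^(5/6) = 5.4231
v = 0.195 * 14.835 * 2.0482 / 5.4231 = 1.0925 m/s

1.0925 m/s


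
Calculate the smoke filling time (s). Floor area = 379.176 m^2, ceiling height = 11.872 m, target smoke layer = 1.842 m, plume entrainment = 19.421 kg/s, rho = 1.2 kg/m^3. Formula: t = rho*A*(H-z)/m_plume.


H - z = 10.03 m
t = 1.2 * 379.176 * 10.03 / 19.421 = 234.99 s

234.99 s


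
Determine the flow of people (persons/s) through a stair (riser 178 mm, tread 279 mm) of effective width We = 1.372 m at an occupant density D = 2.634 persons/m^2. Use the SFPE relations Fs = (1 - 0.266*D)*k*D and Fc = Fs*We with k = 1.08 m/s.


1 - 0.266*D = 1 - 0.266*2.634 = 0.29936
Fs = 0.29936 * 1.08 * 2.634 = 0.85158 persons/(s*m)
Fc = 0.85158 * 1.372 = 1.1684 persons/s

1.1684 persons/s


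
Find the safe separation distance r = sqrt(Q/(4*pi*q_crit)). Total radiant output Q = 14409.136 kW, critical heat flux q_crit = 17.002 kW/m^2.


4*pi*q_crit = 213.65
Q/(4*pi*q_crit) = 67.442
r = sqrt(67.442) = 8.2123 m

8.2123 m


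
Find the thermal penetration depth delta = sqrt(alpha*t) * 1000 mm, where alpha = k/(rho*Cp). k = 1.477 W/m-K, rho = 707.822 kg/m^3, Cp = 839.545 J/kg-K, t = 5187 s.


alpha = 1.477 / (707.822 * 839.545) = 2.4855e-06 m^2/s
alpha * t = 0.012892
delta = sqrt(0.012892) * 1000 = 113.54 mm

113.54 mm


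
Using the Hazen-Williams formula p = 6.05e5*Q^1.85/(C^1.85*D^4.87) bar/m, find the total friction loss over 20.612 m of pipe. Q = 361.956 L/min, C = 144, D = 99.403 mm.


Q^1.85 = 54139
C^1.85 = 9839.4
D^4.87 = 5.3375e+09
p/m = 0.00062368 bar/m
p_total = 0.00062368 * 20.612 = 0.012855 bar

0.012855 bar


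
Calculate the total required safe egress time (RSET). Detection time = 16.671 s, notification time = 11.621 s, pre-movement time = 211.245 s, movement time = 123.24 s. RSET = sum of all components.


Total = 16.671 + 11.621 + 211.245 + 123.24 = 362.777 s

362.777 s


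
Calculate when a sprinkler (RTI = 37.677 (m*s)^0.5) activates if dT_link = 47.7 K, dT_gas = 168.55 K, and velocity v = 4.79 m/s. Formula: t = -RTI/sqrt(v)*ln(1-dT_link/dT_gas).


dT_link/dT_gas = 0.28300
ln(1 - 0.28300) = -0.33268
t = -37.677 / sqrt(4.79) * -0.33268 = 5.7271 s

5.7271 s


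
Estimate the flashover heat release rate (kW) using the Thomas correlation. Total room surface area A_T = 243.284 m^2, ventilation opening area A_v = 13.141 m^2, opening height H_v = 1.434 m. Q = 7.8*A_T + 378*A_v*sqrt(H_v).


7.8*A_T = 1897.6
sqrt(H_v) = 1.1975
378*A_v*sqrt(H_v) = 5948.3
Q = 1897.6 + 5948.3 = 7845.9 kW

7845.9 kW


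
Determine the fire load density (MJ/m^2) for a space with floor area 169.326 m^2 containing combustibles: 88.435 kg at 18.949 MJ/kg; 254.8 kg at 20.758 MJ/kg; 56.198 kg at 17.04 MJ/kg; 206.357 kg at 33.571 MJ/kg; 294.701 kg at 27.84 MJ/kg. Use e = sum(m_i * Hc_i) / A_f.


Total energy = 88.435*18.949 + 254.8*20.758 + 56.198*17.04 + 206.357*33.571 + 294.701*27.84
= 1675.755 + 5289.138 + 957.6139 + 6927.611 + 8204.476
= 23054.59 MJ
e = 23054.59 / 169.326 = 136.16 MJ/m^2

136.16 MJ/m^2


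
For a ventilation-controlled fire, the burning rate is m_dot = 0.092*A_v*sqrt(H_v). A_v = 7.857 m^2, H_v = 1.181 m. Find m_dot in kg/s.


sqrt(H_v) = 1.0867
m_dot = 0.092 * 7.857 * 1.0867 = 0.78554 kg/s

0.78554 kg/s


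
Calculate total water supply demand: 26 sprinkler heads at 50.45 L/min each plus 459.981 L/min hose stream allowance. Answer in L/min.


Sprinkler demand = 26 * 50.45 = 1311.7 L/min
Total = 1311.7 + 459.981 = 1771.681 L/min

1771.681 L/min


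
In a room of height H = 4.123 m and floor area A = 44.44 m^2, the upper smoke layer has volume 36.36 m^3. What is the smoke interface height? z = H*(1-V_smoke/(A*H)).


V/(A*H) = 0.19844
1 - 0.19844 = 0.80156
z = 4.123 * 0.80156 = 3.3048 m

3.3048 m


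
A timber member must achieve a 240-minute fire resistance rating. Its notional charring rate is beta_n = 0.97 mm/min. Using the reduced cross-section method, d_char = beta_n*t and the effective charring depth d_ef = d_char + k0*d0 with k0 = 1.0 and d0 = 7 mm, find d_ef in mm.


d_char = 0.97 * 240 = 232.8 mm
d_ef = 232.8 + 1.0*7 = 239.8 mm

239.8 mm


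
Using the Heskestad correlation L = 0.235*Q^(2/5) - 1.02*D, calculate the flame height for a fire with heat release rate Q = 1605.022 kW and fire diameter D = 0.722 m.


Q^(2/5) = 19.151
0.235 * Q^(2/5) = 4.5005
1.02 * D = 0.73644
L = 3.7641 m

3.7641 m


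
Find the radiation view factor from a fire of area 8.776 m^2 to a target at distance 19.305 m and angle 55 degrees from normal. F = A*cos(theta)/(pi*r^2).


cos(55 deg) = 0.57358
pi*r^2 = 1170.8
F = 8.776 * 0.57358 / 1170.8 = 0.0042993

0.0042993


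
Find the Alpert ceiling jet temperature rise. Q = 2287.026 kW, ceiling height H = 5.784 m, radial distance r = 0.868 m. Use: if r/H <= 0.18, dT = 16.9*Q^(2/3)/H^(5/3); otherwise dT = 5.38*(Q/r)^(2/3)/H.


r/H = 0.868 / 5.784 = 0.15007
r/H <= 0.18, so dT = 16.9*Q^(2/3)/H^(5/3)
Q^(2/3) = 173.59
H^(5/3) = 18.637
dT = 16.9 * 173.59 / 18.637 = 157.41 K

157.41 K


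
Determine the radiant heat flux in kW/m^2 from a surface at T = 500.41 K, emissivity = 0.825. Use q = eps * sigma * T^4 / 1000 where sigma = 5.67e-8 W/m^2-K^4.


T^4 = 6.2705e+10
q = 0.825 * 5.67e-8 * 6.2705e+10 / 1000 = 2.9332 kW/m^2

2.9332 kW/m^2


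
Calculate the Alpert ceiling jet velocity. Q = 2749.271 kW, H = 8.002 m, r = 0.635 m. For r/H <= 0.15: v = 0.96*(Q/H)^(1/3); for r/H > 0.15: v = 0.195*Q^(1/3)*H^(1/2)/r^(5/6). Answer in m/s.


r/H = 0.635 / 8.002 = 0.079355
r/H <= 0.15, so v = 0.96*(Q/H)^(1/3)
Q/H = 343.57
(Q/H)^(1/3) = 7.0039
v = 0.96 * 7.0039 = 6.7237 m/s

6.7237 m/s


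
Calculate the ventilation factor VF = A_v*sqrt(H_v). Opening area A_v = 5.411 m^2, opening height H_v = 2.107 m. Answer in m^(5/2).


sqrt(H_v) = 1.4516
VF = 5.411 * 1.4516 = 7.8543 m^(5/2)

7.8543 m^(5/2)


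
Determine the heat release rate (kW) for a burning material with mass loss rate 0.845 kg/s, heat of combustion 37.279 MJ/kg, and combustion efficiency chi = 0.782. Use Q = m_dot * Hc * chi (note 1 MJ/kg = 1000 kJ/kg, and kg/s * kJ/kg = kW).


Hc = 37.279 MJ/kg = 37.279 * 1000 kJ/kg = 37279 kJ/kg
Q = 0.845 kg/s * 37279 kJ/kg * 0.782 = 24634 kW

24634 kW


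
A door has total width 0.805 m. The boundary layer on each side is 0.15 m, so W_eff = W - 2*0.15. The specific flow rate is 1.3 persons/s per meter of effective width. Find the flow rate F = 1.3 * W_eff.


W_eff = 0.805 - 0.30 = 0.505 m
F = 1.3 * 0.505 = 0.65650 persons/s

0.65650 persons/s


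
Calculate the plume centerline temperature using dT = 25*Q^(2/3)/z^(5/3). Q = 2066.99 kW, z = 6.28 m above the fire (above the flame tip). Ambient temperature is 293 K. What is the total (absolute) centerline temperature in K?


Q^(2/3) = 162.27
z^(5/3) = 21.376
dT = 25 * 162.27 / 21.376 = 189.77 K
T = 293 + 189.77 = 482.77 K

482.77 K


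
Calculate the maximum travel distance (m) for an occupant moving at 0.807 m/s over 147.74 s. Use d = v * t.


d = 0.807 * 147.74 = 119.23 m

119.23 m


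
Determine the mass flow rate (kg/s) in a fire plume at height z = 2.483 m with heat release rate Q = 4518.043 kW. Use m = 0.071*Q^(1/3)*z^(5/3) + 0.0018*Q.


Q^(1/3) = 16.532
z^(5/3) = 4.5530
First term = 0.071 * 16.532 * 4.5530 = 5.3440
Second term = 0.0018 * 4518.043 = 8.1325
m = 13.477 kg/s

13.477 kg/s


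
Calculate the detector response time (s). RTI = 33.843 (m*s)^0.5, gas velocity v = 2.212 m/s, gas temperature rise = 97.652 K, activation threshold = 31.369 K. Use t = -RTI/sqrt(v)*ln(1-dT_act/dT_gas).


dT_act/dT_gas = 0.32123
ln(1 - 0.32123) = -0.38748
t = -33.843 / sqrt(2.212) * -0.38748 = 8.8170 s

8.8170 s


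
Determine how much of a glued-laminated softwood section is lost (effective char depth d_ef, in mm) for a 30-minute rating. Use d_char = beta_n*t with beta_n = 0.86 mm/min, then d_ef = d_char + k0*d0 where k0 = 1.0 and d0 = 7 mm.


d_char = 0.86 * 30 = 25.8 mm
d_ef = 25.8 + 1.0*7 = 32.8 mm

32.8 mm


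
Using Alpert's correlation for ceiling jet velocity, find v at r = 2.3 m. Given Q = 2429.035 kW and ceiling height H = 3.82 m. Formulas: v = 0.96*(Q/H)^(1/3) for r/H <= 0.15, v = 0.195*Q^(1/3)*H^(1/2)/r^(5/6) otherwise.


r/H = 2.3 / 3.82 = 0.60209
r/H > 0.15, so v = 0.195*Q^(1/3)*H^(1/2)/r^(5/6)
Q^(1/3) = 13.442
H^(1/2) = 1.9545
r^(5/6) = 2.0019
v = 0.195 * 13.442 * 1.9545 / 2.0019 = 2.5592 m/s

2.5592 m/s


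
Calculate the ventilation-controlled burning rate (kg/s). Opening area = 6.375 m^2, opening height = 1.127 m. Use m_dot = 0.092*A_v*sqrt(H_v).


sqrt(H_v) = 1.0616
m_dot = 0.092 * 6.375 * 1.0616 = 0.62263 kg/s

0.62263 kg/s


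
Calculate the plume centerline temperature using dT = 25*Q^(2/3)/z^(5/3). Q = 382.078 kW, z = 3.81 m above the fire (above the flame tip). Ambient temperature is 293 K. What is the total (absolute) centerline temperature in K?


Q^(2/3) = 52.654
z^(5/3) = 9.2941
dT = 25 * 52.654 / 9.2941 = 141.63 K
T = 293 + 141.63 = 434.63 K

434.63 K


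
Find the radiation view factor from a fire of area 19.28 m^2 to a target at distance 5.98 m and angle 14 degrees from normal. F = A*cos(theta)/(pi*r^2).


cos(14 deg) = 0.97030
pi*r^2 = 112.34
F = 19.28 * 0.97030 / 112.34 = 0.16652

0.16652


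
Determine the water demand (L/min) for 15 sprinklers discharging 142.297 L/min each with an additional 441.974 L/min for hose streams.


Sprinkler demand = 15 * 142.297 = 2134.455 L/min
Total = 2134.455 + 441.974 = 2576.429 L/min

2576.429 L/min


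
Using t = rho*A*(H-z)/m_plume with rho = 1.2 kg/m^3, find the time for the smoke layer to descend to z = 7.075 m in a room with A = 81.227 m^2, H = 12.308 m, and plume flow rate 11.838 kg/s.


H - z = 5.233 m
t = 1.2 * 81.227 * 5.233 / 11.838 = 43.088 s

43.088 s


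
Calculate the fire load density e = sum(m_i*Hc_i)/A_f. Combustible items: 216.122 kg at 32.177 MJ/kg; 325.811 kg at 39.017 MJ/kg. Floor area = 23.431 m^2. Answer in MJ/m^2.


Total energy = 216.122*32.177 + 325.811*39.017
= 6954.158 + 12712.17
= 19666.33 MJ
e = 19666.33 / 23.431 = 839.33 MJ/m^2

839.33 MJ/m^2


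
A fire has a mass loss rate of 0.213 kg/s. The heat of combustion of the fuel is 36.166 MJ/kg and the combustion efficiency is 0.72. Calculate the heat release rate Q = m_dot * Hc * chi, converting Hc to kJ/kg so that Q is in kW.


Hc = 36.166 MJ/kg = 36.166 * 1000 kJ/kg = 36166 kJ/kg
Q = 0.213 kg/s * 36166 kJ/kg * 0.72 = 5546.4 kW

5546.4 kW


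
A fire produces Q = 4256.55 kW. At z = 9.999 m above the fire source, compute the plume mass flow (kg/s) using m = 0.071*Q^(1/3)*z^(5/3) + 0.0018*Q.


Q^(1/3) = 16.206
z^(5/3) = 46.408
First term = 0.071 * 16.206 * 46.408 = 53.400
Second term = 0.0018 * 4256.55 = 7.6618
m = 61.061 kg/s

61.061 kg/s


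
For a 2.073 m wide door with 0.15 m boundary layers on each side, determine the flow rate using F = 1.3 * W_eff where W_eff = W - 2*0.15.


W_eff = 2.073 - 0.30 = 1.773 m
F = 1.3 * 1.773 = 2.3049 persons/s

2.3049 persons/s


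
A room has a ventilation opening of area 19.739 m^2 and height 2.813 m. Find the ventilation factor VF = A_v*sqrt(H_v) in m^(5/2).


sqrt(H_v) = 1.6772
VF = 19.739 * 1.6772 = 33.106 m^(5/2)

33.106 m^(5/2)


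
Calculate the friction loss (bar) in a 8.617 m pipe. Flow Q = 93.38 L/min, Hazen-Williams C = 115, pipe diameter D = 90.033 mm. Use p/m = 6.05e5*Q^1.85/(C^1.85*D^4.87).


Q^1.85 = 4415.4
C^1.85 = 6490.7
D^4.87 = 3.2956e+09
p/m = 0.00012488 bar/m
p_total = 0.00012488 * 8.617 = 0.0010761 bar

0.0010761 bar


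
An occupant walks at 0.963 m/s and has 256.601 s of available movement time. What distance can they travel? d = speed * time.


d = 0.963 * 256.601 = 247.11 m

247.11 m


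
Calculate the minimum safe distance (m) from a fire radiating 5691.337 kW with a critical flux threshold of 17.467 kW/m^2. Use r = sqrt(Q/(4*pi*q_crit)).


4*pi*q_crit = 219.50
Q/(4*pi*q_crit) = 25.929
r = sqrt(25.929) = 5.0921 m

5.0921 m


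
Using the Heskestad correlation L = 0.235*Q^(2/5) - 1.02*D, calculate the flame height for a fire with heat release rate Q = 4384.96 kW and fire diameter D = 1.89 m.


Q^(2/5) = 28.628
0.235 * Q^(2/5) = 6.7275
1.02 * D = 1.9278
L = 4.7997 m

4.7997 m


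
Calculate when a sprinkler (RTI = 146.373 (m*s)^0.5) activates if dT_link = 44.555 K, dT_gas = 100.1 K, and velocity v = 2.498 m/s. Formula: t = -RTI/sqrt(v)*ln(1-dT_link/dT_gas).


dT_link/dT_gas = 0.44510
ln(1 - 0.44510) = -0.58898
t = -146.373 / sqrt(2.498) * -0.58898 = 54.546 s

54.546 s


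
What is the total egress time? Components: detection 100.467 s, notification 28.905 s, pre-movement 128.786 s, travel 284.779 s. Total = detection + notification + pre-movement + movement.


Total = 100.467 + 28.905 + 128.786 + 284.779 = 542.937 s

542.937 s


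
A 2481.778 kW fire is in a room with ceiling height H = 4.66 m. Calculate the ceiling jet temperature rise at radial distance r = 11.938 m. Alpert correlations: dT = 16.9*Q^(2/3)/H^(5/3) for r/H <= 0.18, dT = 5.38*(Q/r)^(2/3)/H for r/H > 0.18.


r/H = 11.938 / 4.66 = 2.5618
r/H > 0.18, so dT = 5.38*(Q/r)^(2/3)/H
Q/r = 207.89
(Q/r)^(2/3) = 35.093
dT = 5.38 * 35.093 / 4.66 = 40.515 K

40.515 K


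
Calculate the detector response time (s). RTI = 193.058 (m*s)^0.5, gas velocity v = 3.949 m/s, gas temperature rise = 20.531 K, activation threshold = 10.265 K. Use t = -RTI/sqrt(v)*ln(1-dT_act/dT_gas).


dT_act/dT_gas = 0.49998
ln(1 - 0.49998) = -0.69310
t = -193.058 / sqrt(3.949) * -0.69310 = 67.335 s

67.335 s


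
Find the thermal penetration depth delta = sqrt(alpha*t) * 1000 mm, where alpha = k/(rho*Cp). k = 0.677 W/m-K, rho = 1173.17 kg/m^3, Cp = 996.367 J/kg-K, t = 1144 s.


alpha = 0.677 / (1173.17 * 996.367) = 5.7917e-07 m^2/s
alpha * t = 0.00066257
delta = sqrt(0.00066257) * 1000 = 25.741 mm

25.741 mm


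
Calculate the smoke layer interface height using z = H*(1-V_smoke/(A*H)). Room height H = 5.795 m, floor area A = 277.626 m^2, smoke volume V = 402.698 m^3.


V/(A*H) = 0.25030
1 - 0.25030 = 0.74970
z = 5.795 * 0.74970 = 4.3445 m

4.3445 m


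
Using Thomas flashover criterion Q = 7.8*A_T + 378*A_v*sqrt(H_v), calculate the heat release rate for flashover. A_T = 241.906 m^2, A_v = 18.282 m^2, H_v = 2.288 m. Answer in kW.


7.8*A_T = 1886.9
sqrt(H_v) = 1.5126
378*A_v*sqrt(H_v) = 10453
Q = 1886.9 + 10453 = 12340 kW

12340 kW


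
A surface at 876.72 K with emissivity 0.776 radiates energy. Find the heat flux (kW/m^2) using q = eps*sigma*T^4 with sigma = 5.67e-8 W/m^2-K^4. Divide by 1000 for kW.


T^4 = 5.9080e+11
q = 0.776 * 5.67e-8 * 5.9080e+11 / 1000 = 25.995 kW/m^2

25.995 kW/m^2


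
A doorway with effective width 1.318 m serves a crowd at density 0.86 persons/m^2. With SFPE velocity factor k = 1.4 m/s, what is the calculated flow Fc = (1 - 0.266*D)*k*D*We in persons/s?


1 - 0.266*D = 1 - 0.266*0.86 = 0.77124
Fs = 0.77124 * 1.4 * 0.86 = 0.92857 persons/(s*m)
Fc = 0.92857 * 1.318 = 1.2239 persons/s

1.2239 persons/s


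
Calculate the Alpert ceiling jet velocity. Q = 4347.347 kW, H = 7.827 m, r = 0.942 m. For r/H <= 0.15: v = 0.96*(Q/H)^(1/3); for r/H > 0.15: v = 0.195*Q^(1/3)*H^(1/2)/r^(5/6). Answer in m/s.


r/H = 0.942 / 7.827 = 0.12035
r/H <= 0.15, so v = 0.96*(Q/H)^(1/3)
Q/H = 555.43
(Q/H)^(1/3) = 8.2201
v = 0.96 * 8.2201 = 7.8913 m/s

7.8913 m/s


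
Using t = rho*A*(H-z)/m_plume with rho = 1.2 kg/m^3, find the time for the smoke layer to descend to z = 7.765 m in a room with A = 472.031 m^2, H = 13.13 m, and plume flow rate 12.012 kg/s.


H - z = 5.365 m
t = 1.2 * 472.031 * 5.365 / 12.012 = 252.99 s

252.99 s


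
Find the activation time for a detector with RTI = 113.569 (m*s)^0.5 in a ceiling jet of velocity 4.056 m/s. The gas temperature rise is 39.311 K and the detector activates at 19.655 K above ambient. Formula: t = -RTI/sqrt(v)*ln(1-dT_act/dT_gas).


dT_act/dT_gas = 0.49999
ln(1 - 0.49999) = -0.69312
t = -113.569 / sqrt(4.056) * -0.69312 = 39.086 s

39.086 s


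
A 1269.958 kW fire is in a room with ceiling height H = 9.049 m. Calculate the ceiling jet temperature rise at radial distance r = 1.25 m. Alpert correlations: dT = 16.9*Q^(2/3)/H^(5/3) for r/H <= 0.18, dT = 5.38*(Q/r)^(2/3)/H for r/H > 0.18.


r/H = 1.25 / 9.049 = 0.13814
r/H <= 0.18, so dT = 16.9*Q^(2/3)/H^(5/3)
Q^(2/3) = 117.27
H^(5/3) = 39.295
dT = 16.9 * 117.27 / 39.295 = 50.437 K

50.437 K


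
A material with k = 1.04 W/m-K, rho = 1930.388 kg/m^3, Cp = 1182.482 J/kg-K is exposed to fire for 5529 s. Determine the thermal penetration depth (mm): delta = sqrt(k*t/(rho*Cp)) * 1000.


alpha = 1.04 / (1930.388 * 1182.482) = 4.5561e-07 m^2/s
alpha * t = 0.0025191
delta = sqrt(0.0025191) * 1000 = 50.190 mm

50.190 mm


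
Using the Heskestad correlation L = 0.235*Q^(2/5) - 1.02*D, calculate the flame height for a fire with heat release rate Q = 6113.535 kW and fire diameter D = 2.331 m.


Q^(2/5) = 32.698
0.235 * Q^(2/5) = 7.6840
1.02 * D = 2.3776
L = 5.3063 m

5.3063 m
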